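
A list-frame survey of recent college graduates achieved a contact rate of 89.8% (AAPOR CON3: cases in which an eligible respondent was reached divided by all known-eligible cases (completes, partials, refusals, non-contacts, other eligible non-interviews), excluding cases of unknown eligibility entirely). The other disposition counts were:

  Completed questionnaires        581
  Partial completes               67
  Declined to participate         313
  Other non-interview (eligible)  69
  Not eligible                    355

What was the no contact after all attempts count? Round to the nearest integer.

117

Top = 581 + 67 + 313 + 69 = 1030
CON3 = 1030 / D = 0.898
D = 1030 / 0.898 = 1147.0
Remaining denominator categories sum to 1030
no contact after all attempts = 1147.0 − 1030 ≈ 117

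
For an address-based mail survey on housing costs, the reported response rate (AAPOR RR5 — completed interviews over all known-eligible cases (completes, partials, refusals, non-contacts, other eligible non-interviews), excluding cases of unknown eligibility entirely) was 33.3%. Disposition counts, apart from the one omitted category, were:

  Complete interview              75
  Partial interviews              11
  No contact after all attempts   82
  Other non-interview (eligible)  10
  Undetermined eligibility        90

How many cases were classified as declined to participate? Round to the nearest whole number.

47

RR5 = 75 / D = 0.333
D = 75 / 0.333 = 225.2
Rest of base = 178
declined to participate = 225.2 − 178 ≈ 47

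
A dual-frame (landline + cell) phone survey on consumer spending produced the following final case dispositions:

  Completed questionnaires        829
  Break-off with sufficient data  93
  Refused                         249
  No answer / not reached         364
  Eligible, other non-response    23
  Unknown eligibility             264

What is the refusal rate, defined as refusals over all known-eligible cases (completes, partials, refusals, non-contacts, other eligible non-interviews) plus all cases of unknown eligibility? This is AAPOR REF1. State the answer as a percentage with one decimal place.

Numerator = 249
Base = 829 + 93 + 249 + 364 + 23 + 264 = 1822
REF1 = 249 / 1822 = 0.1367

13.7%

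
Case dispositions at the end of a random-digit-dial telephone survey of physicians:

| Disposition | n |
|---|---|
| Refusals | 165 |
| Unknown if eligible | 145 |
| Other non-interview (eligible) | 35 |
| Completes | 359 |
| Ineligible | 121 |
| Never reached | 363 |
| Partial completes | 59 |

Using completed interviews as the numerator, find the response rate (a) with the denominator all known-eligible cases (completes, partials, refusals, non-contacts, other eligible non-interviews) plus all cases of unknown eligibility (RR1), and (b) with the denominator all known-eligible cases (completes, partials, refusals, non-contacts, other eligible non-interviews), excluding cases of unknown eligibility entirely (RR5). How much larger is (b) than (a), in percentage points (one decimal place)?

4.7

Top = 359
Base = 359 + 59 + 165 + 363 + 35 + 145 = 1126
RR1 = 359 / 1126 = 0.3188
Base = 359 + 59 + 165 + 363 + 35 = 981
RR5 = 359 / 981 = 0.3660
Difference = 36.60 − 31.88 = 4.72 percentage points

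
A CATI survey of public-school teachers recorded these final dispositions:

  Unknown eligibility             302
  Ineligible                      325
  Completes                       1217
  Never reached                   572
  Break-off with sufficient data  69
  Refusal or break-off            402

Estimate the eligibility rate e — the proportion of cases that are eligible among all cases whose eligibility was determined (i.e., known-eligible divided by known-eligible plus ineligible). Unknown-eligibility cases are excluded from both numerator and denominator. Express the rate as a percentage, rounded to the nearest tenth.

87.4%

Eligible (known) = 1217 + 69 + 402 + 572 = 2260
e = 2260 / (2260 + 325) = 2260 / 2585 = 0.8743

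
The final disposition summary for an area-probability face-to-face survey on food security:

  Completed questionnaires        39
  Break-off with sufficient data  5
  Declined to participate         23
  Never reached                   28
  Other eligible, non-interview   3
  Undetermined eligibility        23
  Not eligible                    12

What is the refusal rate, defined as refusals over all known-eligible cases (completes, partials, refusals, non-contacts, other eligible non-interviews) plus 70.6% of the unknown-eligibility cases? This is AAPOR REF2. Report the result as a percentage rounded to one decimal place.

Numerator = 23
Determined eligible = 39 + 5 + 23 + 28 + 3 = 98
Eligible share of unknowns = 0.7060 × 23 = 16.24
Base = 98 + 16.24 = 114.24
REF2 = 23 / 114.24 = 0.2013

20.1%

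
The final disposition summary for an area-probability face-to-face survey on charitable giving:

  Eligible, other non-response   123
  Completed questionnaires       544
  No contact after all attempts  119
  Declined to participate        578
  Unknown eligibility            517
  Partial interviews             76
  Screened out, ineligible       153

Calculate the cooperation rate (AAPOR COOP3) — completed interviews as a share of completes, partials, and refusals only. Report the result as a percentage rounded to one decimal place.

Num → 544
Denominator → 544 + 76 + 578 = 1198
COOP3 = 544 / 1198 = 0.4541

45.4%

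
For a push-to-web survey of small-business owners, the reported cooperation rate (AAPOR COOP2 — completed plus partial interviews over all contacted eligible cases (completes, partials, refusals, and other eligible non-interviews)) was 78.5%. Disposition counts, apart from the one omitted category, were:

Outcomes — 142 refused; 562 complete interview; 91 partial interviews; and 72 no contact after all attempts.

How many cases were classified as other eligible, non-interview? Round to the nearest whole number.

Numerator = 562 + 91 = 653
COOP2 = 653 / D = 0.785
D = 653 / 0.785 = 831.8
Remaining denominator categories sum to 795
other eligible, non-interview = 831.8 − 795 ≈ 37

37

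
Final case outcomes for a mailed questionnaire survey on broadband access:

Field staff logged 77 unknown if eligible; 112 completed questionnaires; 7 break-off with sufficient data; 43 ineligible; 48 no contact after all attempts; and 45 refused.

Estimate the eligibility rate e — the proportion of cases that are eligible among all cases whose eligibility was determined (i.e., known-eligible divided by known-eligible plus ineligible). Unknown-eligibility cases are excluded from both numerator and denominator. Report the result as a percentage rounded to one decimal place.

Known eligible: 112 + 7 + 45 + 48 = 212
e = 212 / (212 + 43) = 212 / 255 = 0.8314

83.1%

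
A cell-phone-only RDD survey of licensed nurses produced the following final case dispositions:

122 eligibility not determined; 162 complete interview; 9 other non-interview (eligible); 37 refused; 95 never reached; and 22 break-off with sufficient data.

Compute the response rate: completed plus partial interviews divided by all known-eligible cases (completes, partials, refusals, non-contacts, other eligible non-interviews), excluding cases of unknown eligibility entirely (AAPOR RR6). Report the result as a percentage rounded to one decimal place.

Numerator: 162 + 22 = 184
Denom: 162 + 22 + 37 + 95 + 9 = 325
RR6 = 184 / 325 = 0.5662

56.6%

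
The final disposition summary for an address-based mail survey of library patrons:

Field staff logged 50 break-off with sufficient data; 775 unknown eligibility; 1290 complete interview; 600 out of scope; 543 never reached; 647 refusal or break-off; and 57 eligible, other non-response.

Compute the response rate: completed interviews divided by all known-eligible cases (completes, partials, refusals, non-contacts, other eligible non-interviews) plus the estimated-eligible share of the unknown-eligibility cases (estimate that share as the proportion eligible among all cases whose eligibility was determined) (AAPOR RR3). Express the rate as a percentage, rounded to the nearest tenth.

Num → 1290
Determined eligible → 1290 + 50 + 647 + 543 + 57 = 2587
e = 2587 / (2587 + 600) = 2587 / 3187 = 0.8117
Estimated eligible among unknowns → 0.8117 × 775 = 629.07
Denominator → 2587 + 629.07 = 3216.07
RR3 = 1290 / 3216.07 = 0.4011

40.1%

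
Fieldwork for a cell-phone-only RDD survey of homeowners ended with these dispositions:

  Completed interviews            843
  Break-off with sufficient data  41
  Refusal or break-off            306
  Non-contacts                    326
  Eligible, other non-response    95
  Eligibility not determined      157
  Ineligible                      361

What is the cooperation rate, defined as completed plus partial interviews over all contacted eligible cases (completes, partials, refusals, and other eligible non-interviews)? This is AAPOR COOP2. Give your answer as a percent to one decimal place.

68.8%

Numerator → 843 + 41 = 884
Denom → 843 + 41 + 306 + 95 = 1285
COOP2 = 884 / 1285 = 0.6879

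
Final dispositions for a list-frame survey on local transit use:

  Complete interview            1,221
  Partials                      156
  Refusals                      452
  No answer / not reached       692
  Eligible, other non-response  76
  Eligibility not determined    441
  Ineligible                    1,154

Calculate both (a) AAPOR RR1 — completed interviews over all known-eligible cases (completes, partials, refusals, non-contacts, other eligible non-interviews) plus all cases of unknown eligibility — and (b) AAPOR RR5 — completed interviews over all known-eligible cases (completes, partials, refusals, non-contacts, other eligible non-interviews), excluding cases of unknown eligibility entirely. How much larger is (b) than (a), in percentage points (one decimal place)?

6.8

Numerator → 1221
Denominator → 1221 + 156 + 452 + 692 + 76 + 441 = 3038
RR1 = 1221 / 3038 = 0.4019
Denominator → 1221 + 156 + 452 + 692 + 76 = 2597
RR5 = 1221 / 2597 = 0.4702
Difference = 47.02 − 40.19 = 6.83 percentage points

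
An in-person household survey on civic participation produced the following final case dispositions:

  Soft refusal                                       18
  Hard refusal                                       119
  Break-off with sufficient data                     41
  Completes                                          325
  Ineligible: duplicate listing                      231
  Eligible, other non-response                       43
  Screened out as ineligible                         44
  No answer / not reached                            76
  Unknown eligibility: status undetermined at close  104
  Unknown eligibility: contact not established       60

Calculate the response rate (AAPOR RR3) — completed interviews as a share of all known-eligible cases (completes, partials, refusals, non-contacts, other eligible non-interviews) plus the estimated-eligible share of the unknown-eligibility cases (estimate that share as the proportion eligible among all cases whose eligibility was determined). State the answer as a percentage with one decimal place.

Refusals = 119 + 18 = 137
Unknown eligibility = 60 + 104 = 164
Ineligible = 44 + 231 = 275
Numerator → 325
Known eligible → 325 + 41 + 137 + 76 + 43 = 622
e = 622 / (622 + 275) = 622 / 897 = 0.6934
Estimated eligible among unknowns → 0.6934 × 164 = 113.72
Base → 622 + 113.72 = 735.72
RR3 = 325 / 735.72 = 0.4417

44.2%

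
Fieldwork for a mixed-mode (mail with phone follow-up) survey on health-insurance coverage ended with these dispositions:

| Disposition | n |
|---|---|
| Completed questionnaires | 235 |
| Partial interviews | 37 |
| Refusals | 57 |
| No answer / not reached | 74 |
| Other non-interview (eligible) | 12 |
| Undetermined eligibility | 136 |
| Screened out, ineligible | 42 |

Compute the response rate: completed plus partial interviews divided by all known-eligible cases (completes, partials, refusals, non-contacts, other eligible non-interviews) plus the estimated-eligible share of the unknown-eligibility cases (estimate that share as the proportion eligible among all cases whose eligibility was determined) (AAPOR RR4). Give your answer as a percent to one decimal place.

50.5%

Numerator → 235 + 37 = 272
Determined eligible → 235 + 37 + 57 + 74 + 12 = 415
e = 415 / (415 + 42) = 415 / 457 = 0.9081
Estimated eligible among unknowns → 0.9081 × 136 = 123.50
Denom → 415 + 123.50 = 538.50
RR4 = 272 / 538.50 = 0.5051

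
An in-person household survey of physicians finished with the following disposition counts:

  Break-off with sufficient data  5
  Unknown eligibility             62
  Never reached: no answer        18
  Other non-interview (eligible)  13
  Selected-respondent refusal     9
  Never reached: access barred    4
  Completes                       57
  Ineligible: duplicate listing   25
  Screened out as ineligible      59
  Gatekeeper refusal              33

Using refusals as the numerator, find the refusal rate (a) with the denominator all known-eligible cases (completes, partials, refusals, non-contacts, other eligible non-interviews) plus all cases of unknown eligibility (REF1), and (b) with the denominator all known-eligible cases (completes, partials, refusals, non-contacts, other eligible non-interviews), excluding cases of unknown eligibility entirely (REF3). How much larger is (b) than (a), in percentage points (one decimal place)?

9.3

Refusal or break-off = 33 + 9 = 42
Never reached = 18 + 4 = 22
Screened out, ineligible = 59 + 25 = 84
Numerator = 42
Denom = 57 + 5 + 42 + 22 + 13 + 62 = 201
REF1 = 42 / 201 = 0.2090
Denom = 57 + 5 + 42 + 22 + 13 = 139
REF3 = 42 / 139 = 0.3022
Difference = 30.22 − 20.90 = 9.32 percentage points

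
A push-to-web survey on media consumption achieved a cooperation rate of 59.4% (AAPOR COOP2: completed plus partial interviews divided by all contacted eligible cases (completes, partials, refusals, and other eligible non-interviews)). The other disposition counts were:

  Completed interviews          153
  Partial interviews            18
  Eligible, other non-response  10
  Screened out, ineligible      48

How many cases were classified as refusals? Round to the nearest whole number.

Top = 153 + 18 = 171
COOP2 = 171 / D = 0.594
D = 171 / 0.594 = 287.9
Rest of base = 181
refusals = 287.9 − 181 ≈ 107

107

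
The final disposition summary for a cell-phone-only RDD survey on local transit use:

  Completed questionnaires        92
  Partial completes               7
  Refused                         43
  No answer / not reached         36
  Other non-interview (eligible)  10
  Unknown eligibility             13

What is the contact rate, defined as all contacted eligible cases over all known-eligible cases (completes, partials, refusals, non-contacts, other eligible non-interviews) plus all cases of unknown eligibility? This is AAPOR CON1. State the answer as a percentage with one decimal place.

75.6%

Numerator: 92 + 7 + 43 + 10 = 152
Denominator: 92 + 7 + 43 + 36 + 10 + 13 = 201
CON1 = 152 / 201 = 0.7562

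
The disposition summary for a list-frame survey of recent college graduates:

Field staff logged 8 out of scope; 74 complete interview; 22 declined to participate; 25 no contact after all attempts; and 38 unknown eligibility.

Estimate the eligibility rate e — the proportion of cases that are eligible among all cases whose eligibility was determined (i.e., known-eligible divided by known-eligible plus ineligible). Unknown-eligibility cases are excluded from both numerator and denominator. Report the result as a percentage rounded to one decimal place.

Known eligible: 74 + 22 + 25 = 121
e = 121 / (121 + 8) = 121 / 129 = 0.9380

93.8%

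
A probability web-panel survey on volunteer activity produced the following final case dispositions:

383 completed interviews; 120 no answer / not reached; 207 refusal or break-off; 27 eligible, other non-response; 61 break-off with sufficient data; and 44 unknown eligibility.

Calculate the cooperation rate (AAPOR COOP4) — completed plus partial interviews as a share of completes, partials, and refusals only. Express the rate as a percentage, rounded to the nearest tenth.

68.2%

Num = 383 + 61 = 444
Denominator = 383 + 61 + 207 = 651
COOP4 = 444 / 651 = 0.6820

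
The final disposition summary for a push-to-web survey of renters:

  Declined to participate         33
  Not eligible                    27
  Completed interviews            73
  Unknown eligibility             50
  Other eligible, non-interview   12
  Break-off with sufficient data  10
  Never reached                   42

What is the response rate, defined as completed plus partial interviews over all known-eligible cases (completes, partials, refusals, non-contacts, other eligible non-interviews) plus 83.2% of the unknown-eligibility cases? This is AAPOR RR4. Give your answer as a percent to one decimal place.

Numerator → 73 + 10 = 83
Eligible (known) → 73 + 10 + 33 + 42 + 12 = 170
Estimated eligible among unknowns → 0.8320 × 50 = 41.60
Base → 170 + 41.60 = 211.60
RR4 = 83 / 211.60 = 0.3922

39.2%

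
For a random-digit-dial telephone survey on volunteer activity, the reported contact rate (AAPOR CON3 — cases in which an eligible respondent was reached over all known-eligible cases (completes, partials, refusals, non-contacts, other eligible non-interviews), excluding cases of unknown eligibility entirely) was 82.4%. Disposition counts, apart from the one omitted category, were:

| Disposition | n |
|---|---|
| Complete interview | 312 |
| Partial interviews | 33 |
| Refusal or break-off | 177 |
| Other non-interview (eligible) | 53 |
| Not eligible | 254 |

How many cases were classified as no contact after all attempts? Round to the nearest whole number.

123

Top → 312 + 33 + 177 + 53 = 575
CON3 = 575 / D = 0.824
D = 575 / 0.824 = 697.8
Rest of base = 575
no contact after all attempts = 697.8 − 575 ≈ 123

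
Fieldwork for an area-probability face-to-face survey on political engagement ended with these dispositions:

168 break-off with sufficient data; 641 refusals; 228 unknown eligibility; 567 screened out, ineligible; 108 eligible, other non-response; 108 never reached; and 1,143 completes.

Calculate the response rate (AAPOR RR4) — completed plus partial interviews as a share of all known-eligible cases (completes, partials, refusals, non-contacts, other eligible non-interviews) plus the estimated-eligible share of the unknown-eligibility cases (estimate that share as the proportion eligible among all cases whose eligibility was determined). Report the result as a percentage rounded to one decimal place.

Top = 1143 + 168 = 1311
Eligible (known) = 1143 + 168 + 641 + 108 + 108 = 2168
e = 2168 / (2168 + 567) = 2168 / 2735 = 0.7927
Estimated eligible among unknowns = 0.7927 × 228 = 180.74
Denominator = 2168 + 180.74 = 2348.74
RR4 = 1311 / 2348.74 = 0.5582

55.8%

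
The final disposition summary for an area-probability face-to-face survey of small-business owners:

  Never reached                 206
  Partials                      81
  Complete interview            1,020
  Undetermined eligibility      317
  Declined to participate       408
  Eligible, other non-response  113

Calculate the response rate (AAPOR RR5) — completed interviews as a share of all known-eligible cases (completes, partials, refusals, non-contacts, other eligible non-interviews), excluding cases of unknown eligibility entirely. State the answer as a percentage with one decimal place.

55.8%

Num → 1020
Denom → 1020 + 81 + 408 + 206 + 113 = 1828
RR5 = 1020 / 1828 = 0.5580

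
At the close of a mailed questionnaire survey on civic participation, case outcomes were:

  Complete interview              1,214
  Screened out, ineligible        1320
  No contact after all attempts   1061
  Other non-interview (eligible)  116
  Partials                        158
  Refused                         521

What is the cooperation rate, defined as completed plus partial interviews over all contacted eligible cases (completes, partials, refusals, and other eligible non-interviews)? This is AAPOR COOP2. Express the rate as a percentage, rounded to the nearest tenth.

Top = 1214 + 158 = 1372
Denominator = 1214 + 158 + 521 + 116 = 2009
COOP2 = 1372 / 2009 = 0.6829

68.3%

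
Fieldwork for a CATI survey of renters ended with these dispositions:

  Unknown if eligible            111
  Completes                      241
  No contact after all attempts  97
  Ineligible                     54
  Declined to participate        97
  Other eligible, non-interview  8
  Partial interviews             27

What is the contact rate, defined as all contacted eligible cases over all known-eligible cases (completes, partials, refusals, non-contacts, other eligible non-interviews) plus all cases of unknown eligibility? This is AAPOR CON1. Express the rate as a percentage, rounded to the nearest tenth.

64.2%

Numerator: 241 + 27 + 97 + 8 = 373
Denominator: 241 + 27 + 97 + 97 + 8 + 111 = 581
CON1 = 373 / 581 = 0.6420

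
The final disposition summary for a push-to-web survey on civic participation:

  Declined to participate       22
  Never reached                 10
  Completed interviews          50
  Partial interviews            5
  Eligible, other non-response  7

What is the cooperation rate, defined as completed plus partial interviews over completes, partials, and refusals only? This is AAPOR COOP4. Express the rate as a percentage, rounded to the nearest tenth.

Numerator → 50 + 5 = 55
Base → 50 + 5 + 22 = 77
COOP4 = 55 / 77 = 0.7143

71.4%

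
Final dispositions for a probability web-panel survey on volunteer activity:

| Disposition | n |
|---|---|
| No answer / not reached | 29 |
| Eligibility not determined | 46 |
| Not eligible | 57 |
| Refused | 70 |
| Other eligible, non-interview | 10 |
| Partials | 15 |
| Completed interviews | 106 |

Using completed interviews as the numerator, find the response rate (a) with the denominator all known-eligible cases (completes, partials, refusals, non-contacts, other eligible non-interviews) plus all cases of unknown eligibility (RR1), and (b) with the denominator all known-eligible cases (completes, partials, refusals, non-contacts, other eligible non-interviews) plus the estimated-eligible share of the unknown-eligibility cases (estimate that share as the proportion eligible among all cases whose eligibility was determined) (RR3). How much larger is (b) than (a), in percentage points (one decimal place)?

1.3

Num: 106
Denom: 106 + 15 + 70 + 29 + 10 + 46 = 276
RR1 = 106 / 276 = 0.3841
Known eligible: 106 + 15 + 70 + 29 + 10 = 230
e = 230 / (230 + 57) = 230 / 287 = 0.8014
Estimated eligible among unknowns: 0.8014 × 46 = 36.86
Denom: 230 + 36.86 = 266.86
RR3 = 106 / 266.86 = 0.3972
Difference = 39.72 − 38.41 = 1.31 percentage points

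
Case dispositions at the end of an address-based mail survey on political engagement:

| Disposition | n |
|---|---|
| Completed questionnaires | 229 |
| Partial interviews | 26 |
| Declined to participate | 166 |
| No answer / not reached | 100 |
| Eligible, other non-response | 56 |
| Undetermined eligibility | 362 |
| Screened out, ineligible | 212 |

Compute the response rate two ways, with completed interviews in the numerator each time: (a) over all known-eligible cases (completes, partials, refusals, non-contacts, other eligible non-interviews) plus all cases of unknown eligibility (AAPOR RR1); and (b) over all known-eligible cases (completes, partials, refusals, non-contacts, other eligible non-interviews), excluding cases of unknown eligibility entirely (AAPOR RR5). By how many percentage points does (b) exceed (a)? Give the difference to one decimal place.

15.3

Top = 229
Denom = 229 + 26 + 166 + 100 + 56 + 362 = 939
RR1 = 229 / 939 = 0.2439
Denom = 229 + 26 + 166 + 100 + 56 = 577
RR5 = 229 / 577 = 0.3969
Difference = 39.69 − 24.39 = 15.30 percentage points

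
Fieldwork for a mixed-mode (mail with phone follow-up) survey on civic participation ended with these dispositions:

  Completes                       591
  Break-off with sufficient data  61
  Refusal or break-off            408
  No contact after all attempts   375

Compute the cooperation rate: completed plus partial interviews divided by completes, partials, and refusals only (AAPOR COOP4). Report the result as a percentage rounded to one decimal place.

Top = 591 + 61 = 652
Denominator = 591 + 61 + 408 = 1060
COOP4 = 652 / 1060 = 0.6151

61.5%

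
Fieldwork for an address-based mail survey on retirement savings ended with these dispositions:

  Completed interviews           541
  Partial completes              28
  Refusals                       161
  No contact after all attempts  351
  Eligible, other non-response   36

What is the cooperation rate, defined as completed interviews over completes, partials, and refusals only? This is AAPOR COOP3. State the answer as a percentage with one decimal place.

74.1%

Num: 541
Denom: 541 + 28 + 161 = 730
COOP3 = 541 / 730 = 0.7411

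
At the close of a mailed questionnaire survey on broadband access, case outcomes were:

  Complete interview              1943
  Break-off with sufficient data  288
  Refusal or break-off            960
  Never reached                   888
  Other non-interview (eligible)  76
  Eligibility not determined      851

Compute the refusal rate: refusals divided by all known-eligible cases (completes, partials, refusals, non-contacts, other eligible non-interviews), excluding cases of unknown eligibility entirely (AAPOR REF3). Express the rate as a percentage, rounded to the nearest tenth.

Num = 960
Denom = 1943 + 288 + 960 + 888 + 76 = 4155
REF3 = 960 / 4155 = 0.2310

23.1%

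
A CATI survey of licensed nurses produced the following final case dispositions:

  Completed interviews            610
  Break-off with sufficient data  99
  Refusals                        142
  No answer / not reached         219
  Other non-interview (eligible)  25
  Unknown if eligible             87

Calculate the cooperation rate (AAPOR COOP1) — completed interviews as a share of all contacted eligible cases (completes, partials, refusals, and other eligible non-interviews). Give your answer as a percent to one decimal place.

69.6%

Num = 610
Denominator = 610 + 99 + 142 + 25 = 876
COOP1 = 610 / 876 = 0.6963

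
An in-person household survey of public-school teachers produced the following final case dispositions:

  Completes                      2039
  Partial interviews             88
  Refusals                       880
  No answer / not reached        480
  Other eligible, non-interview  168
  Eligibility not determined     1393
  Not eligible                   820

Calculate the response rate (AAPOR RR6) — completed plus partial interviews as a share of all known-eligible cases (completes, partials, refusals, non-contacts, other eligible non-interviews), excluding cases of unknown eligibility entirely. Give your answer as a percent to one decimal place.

58.2%

Top: 2039 + 88 = 2127
Denom: 2039 + 88 + 880 + 480 + 168 = 3655
RR6 = 2127 / 3655 = 0.5819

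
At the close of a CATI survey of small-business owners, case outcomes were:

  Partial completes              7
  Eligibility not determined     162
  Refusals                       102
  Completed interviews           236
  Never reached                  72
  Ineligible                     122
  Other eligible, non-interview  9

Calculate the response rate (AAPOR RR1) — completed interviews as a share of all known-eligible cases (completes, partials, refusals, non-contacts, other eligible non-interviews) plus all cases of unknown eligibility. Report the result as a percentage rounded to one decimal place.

40.1%

Numerator → 236
Denom → 236 + 7 + 102 + 72 + 9 + 162 = 588
RR1 = 236 / 588 = 0.4014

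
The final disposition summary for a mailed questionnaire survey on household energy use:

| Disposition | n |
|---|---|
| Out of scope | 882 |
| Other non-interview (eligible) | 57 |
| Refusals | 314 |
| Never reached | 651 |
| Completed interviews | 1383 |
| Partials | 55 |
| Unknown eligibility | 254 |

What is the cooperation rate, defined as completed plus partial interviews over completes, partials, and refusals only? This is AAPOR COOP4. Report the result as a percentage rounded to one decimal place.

82.1%

Numerator = 1383 + 55 = 1438
Denom = 1383 + 55 + 314 = 1752
COOP4 = 1438 / 1752 = 0.8208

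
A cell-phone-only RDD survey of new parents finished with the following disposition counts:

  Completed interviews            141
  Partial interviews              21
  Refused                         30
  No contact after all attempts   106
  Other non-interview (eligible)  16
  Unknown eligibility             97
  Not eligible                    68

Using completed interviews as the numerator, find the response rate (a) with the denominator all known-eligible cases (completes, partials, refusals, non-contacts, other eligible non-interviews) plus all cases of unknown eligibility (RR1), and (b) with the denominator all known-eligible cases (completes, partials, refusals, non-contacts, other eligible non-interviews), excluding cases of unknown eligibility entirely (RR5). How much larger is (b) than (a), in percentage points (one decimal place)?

10.6

Num → 141
Base → 141 + 21 + 30 + 106 + 16 + 97 = 411
RR1 = 141 / 411 = 0.3431
Base → 141 + 21 + 30 + 106 + 16 = 314
RR5 = 141 / 314 = 0.4490
Difference = 44.90 − 34.31 = 10.59 percentage points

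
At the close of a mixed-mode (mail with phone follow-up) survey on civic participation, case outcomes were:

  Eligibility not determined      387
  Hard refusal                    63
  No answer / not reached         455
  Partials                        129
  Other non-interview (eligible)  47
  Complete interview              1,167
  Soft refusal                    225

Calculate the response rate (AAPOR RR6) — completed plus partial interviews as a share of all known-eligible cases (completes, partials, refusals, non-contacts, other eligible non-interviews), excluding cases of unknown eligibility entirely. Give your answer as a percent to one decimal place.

Declined to participate = 63 + 225 = 288
Top → 1167 + 129 = 1296
Denominator → 1167 + 129 + 288 + 455 + 47 = 2086
RR6 = 1296 / 2086 = 0.6213

62.1%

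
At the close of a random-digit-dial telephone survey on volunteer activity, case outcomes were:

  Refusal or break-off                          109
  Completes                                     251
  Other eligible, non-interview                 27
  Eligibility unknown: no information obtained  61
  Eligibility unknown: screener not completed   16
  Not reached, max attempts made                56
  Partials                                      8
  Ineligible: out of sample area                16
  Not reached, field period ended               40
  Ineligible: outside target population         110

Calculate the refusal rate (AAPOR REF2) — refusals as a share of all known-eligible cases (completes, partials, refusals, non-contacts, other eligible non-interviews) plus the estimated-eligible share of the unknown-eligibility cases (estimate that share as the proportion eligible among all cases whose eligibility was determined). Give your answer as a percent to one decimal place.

No answer / not reached = 40 + 56 = 96
Unknown eligibility = 16 + 61 = 77
Not eligible = 110 + 16 = 126
Num = 109
Eligible (known) = 251 + 8 + 109 + 96 + 27 = 491
e = 491 / (491 + 126) = 491 / 617 = 0.7958
Estimated eligible among unknowns = 0.7958 × 77 = 61.28
Denominator = 491 + 61.28 = 552.28
REF2 = 109 / 552.28 = 0.1974

19.7%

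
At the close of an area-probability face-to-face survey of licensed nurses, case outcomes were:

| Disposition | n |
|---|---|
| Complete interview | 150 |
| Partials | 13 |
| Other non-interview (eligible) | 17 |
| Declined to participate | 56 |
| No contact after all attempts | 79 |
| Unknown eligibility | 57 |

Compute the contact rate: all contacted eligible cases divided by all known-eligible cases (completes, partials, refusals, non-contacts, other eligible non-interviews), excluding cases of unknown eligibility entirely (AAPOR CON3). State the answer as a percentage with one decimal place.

Top → 150 + 13 + 56 + 17 = 236
Denominator → 150 + 13 + 56 + 79 + 17 = 315
CON3 = 236 / 315 = 0.7492

74.9%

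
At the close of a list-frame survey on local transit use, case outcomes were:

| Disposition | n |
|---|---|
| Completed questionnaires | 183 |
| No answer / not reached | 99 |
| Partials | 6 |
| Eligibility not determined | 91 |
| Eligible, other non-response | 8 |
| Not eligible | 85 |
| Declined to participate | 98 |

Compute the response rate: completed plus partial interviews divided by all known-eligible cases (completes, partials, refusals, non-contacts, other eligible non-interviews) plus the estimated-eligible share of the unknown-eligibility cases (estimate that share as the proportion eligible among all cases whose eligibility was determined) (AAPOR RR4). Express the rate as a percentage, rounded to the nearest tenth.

Num → 183 + 6 = 189
Determined eligible → 183 + 6 + 98 + 99 + 8 = 394
e = 394 / (394 + 85) = 394 / 479 = 0.8225
Estimated eligible among unknowns → 0.8225 × 91 = 74.85
Denom → 394 + 74.85 = 468.85
RR4 = 189 / 468.85 = 0.4031

40.3%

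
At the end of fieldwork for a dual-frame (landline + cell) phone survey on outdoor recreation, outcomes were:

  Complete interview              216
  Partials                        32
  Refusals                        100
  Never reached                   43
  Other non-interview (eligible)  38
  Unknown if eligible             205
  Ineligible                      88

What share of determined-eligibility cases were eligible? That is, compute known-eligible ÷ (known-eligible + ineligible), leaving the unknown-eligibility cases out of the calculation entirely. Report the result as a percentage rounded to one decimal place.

83.0%

Determined eligible: 216 + 32 + 100 + 43 + 38 = 429
e = 429 / (429 + 88) = 429 / 517 = 0.8298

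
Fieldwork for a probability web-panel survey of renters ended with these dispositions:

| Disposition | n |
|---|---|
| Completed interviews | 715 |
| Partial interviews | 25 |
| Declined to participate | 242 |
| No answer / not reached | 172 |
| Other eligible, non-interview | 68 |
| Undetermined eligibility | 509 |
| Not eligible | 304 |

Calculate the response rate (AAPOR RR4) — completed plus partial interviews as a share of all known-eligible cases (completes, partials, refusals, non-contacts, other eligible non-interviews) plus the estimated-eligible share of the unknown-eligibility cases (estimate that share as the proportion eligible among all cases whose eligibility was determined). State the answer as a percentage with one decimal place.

45.4%

Numerator → 715 + 25 = 740
Known eligible → 715 + 25 + 242 + 172 + 68 = 1222
e = 1222 / (1222 + 304) = 1222 / 1526 = 0.8008
Estimated eligible among unknowns → 0.8008 × 509 = 407.61
Base → 1222 + 407.61 = 1629.61
RR4 = 740 / 1629.61 = 0.4541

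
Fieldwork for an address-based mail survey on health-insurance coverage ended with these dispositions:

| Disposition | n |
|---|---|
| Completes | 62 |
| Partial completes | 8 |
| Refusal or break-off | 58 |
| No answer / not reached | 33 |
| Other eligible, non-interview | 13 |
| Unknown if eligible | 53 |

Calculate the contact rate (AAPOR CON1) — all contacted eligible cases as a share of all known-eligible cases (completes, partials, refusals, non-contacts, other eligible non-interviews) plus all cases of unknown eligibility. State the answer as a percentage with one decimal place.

Top → 62 + 8 + 58 + 13 = 141
Denom → 62 + 8 + 58 + 33 + 13 + 53 = 227
CON1 = 141 / 227 = 0.6211

62.1%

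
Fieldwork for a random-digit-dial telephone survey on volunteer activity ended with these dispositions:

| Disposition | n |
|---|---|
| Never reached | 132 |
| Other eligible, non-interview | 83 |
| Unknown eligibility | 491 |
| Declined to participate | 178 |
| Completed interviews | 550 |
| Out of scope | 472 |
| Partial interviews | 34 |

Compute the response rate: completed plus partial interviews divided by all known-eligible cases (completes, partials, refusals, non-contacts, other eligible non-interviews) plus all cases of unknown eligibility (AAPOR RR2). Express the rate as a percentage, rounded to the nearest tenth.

Num: 550 + 34 = 584
Base: 550 + 34 + 178 + 132 + 83 + 491 = 1468
RR2 = 584 / 1468 = 0.3978

39.8%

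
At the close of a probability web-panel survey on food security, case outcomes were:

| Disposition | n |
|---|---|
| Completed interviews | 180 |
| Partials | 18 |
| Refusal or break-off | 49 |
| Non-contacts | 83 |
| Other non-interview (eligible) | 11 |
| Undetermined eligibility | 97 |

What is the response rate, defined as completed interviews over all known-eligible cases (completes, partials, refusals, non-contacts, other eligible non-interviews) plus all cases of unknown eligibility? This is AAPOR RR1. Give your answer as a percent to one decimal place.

41.1%

Num = 180
Denominator = 180 + 18 + 49 + 83 + 11 + 97 = 438
RR1 = 180 / 438 = 0.4110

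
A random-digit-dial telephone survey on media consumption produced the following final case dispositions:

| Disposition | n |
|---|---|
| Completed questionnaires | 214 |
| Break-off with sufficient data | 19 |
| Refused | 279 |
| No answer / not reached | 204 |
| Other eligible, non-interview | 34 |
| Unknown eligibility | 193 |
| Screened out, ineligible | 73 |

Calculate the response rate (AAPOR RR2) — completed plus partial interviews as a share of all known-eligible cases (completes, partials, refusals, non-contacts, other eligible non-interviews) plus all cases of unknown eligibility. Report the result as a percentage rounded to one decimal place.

Numerator: 214 + 19 = 233
Denominator: 214 + 19 + 279 + 204 + 34 + 193 = 943
RR2 = 233 / 943 = 0.2471

24.7%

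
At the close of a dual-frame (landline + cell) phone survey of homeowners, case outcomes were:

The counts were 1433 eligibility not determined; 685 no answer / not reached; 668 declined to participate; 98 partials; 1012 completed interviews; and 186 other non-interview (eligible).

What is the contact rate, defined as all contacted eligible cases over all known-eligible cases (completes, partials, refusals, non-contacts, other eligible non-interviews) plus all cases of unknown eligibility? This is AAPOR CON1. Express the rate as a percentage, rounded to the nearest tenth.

48.1%

Numerator → 1012 + 98 + 668 + 186 = 1964
Denom → 1012 + 98 + 668 + 685 + 186 + 1433 = 4082
CON1 = 1964 / 4082 = 0.4811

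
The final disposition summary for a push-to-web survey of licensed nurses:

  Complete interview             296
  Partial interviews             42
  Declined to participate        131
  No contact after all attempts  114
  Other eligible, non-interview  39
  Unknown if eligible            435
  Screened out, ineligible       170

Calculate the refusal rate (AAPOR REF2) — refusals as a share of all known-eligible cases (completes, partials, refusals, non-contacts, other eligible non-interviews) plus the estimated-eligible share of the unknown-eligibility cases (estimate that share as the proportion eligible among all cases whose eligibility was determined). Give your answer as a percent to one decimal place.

Top → 131
Eligible (known) → 296 + 42 + 131 + 114 + 39 = 622
e = 622 / (622 + 170) = 622 / 792 = 0.7854
Estimated eligible among unknowns → 0.7854 × 435 = 341.65
Denominator → 622 + 341.65 = 963.65
REF2 = 131 / 963.65 = 0.1359

13.6%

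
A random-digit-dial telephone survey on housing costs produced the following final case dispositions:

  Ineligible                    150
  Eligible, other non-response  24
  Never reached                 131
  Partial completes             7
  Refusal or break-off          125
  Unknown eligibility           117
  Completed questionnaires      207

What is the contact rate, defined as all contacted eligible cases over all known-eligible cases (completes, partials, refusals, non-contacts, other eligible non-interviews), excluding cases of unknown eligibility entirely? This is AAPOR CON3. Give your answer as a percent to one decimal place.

Num → 207 + 7 + 125 + 24 = 363
Denom → 207 + 7 + 125 + 131 + 24 = 494
CON3 = 363 / 494 = 0.7348

73.5%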